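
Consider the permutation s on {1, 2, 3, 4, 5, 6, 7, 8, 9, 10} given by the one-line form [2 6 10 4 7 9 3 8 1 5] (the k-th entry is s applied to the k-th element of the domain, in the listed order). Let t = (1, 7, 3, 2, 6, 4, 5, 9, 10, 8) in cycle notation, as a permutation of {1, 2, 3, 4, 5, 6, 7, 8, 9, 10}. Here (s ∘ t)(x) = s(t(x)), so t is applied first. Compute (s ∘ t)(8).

(s ∘ t)(8) = s(t(8)). t(8) = 1, then s(1) = 2. So (s ∘ t)(8) = 2.

2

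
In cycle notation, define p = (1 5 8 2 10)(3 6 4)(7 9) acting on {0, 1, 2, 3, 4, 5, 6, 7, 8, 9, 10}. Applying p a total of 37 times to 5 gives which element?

5 lies in the 5-cycle (1 5 8 2 10).
Powers repeat with period 5 on this cycle, and 37 mod 5 = 2, so p^37(5) = p^2(5).
Stepping 2 places around the cycle: 5 → 8 → 2.

2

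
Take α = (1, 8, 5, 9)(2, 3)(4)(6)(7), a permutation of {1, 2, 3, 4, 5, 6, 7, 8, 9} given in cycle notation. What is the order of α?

The disjoint cycles have lengths 4, 2, 1, 1, 1.
The order of α is the least common multiple of its cycle lengths: lcm(4, 2) = 4.

4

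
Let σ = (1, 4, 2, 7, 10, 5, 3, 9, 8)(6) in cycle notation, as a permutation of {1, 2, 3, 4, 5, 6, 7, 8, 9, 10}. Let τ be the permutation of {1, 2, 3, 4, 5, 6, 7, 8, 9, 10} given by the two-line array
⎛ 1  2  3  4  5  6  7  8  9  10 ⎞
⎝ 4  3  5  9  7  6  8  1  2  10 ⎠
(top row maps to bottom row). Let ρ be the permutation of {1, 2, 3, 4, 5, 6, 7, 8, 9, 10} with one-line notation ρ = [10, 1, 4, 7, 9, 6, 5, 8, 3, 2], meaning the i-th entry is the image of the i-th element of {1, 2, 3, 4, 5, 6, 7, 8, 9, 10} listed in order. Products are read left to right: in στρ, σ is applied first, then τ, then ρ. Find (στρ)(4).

4

Chase 4: σ(4) = 2; τ(2) = 3; ρ(3) = 4. Hence (στρ)(4) = 4.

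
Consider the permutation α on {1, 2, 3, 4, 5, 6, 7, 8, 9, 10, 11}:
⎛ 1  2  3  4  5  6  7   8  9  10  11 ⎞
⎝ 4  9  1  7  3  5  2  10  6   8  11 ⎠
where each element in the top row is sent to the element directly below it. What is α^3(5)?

4

Tracing 5 → 3 → … returns to 5 after 8 steps, so 5 lies in an 8-cycle (1 4 7 2 9 6 5 3).
Advancing 3 steps from 5: 5 → 3 → 1 → 4.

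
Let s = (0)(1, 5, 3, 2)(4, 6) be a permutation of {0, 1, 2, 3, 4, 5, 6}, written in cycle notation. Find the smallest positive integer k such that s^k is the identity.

4

The disjoint cycles have lengths 4, 2, 1.
Since disjoint cycles commute, ord(s) = lcm(4, 2) = 4.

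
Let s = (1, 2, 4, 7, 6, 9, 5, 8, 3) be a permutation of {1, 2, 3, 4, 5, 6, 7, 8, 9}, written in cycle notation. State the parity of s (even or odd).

The cycle lengths are 9.
A cycle of length ℓ contributes ℓ−1 transpositions, so s is a product of 8 transpositions — even.

even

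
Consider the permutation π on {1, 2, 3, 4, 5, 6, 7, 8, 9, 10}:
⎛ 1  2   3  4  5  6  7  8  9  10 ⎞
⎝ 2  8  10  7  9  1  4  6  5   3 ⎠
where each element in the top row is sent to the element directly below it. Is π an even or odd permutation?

In disjoint-cycle form the cycle lengths are 4, 2, 2, 2.
A cycle is odd iff its length is even; π has 4 even-length cycles, so sgn(π) = (−1)^4 and π is even.

even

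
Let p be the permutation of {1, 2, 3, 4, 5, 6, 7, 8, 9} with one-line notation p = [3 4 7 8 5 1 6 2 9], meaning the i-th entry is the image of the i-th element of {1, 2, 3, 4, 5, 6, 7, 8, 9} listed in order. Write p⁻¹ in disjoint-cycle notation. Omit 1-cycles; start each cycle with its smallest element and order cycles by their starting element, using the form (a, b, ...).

First write p in disjoint cycles: (1, 3, 7, 6)(2, 4, 8).
The inverse reverses every cycle; in canonical form, p⁻¹ = (1, 6, 7, 3)(2, 8, 4).

(1, 6, 7, 3)(2, 8, 4)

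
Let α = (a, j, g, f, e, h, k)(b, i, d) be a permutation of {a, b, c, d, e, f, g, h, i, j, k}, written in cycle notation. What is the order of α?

The cycle type of α is (7, 3, 1).
Since disjoint cycles commute, ord(α) = lcm(7, 3) = 21.

21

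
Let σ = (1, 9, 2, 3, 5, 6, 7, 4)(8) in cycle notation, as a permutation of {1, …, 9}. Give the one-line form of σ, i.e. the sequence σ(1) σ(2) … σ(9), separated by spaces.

Reading each image from the cycles: 1→9, 2→3, 3→5, 4→1, 5→6, 6→7, 7→4, 8→8, 9→2.
So the one-line form is 9 3 5 1 6 7 4 8 2.

9 3 5 1 6 7 4 8 2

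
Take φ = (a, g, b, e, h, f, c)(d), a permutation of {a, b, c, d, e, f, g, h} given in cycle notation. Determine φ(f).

In the cycle (a, g, b, e, h, f, c), f is followed by c, so φ(f) = c.

c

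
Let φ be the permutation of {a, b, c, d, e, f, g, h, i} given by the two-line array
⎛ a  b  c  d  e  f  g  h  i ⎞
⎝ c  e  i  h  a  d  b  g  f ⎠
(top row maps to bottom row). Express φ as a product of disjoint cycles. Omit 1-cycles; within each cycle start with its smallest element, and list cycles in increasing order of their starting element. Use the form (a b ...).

From a: a → c → i → f → d → h → g → b → e → a, closing the cycle (a c i f d h g b e).
Repeating from the next unused element and collecting all non-trivial cycles gives (a c i f d h g b e).

(a c i f d h g b e)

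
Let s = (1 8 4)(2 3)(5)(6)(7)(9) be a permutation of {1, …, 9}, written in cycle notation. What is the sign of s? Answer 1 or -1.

-1

The cycle lengths are 3, 2, 1, 1, 1, 1.
A cycle is odd iff its length is even; s has 1 even-length cycle, so sgn(s) = (−1)^1 and s is odd.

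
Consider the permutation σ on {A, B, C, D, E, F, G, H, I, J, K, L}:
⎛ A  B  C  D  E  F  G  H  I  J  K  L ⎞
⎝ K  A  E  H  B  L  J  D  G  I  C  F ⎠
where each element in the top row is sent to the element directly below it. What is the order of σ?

30

The disjoint-cycle form of σ has cycle lengths 5, 3, 2, 2.
The order of σ is the least common multiple of its cycle lengths: lcm(5, 3, 2, 2) = 30.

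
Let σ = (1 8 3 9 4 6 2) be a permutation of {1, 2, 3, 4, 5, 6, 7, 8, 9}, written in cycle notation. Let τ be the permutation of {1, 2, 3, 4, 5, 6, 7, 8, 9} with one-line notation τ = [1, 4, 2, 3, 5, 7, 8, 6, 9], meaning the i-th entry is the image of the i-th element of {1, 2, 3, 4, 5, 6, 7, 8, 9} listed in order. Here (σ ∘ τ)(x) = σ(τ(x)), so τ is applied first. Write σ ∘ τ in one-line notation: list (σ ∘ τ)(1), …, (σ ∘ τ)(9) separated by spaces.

8 6 1 9 5 7 3 2 4

(σ ∘ τ)(x) = σ(τ(x)). Computing each image: σ(τ(1)) = σ(1) = 8, σ(τ(2)) = σ(4) = 6, σ(τ(3)) = σ(2) = 1, σ(τ(4)) = σ(3) = 9, σ(τ(5)) = σ(5) = 5, σ(τ(6)) = σ(7) = 7, σ(τ(7)) = σ(8) = 3, σ(τ(8)) = σ(6) = 2, σ(τ(9)) = σ(9) = 4.
Hence σ ∘ τ = [8 6 1 9 5 7 3 2 4].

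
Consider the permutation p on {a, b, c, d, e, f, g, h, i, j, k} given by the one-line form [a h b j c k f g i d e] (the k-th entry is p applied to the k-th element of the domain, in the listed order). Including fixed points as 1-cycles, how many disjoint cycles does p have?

4

The cycle decomposition is (a)(b, h, g, f, k, e, c)(d, j)(i), which has 4 cycles (counting 1-cycles).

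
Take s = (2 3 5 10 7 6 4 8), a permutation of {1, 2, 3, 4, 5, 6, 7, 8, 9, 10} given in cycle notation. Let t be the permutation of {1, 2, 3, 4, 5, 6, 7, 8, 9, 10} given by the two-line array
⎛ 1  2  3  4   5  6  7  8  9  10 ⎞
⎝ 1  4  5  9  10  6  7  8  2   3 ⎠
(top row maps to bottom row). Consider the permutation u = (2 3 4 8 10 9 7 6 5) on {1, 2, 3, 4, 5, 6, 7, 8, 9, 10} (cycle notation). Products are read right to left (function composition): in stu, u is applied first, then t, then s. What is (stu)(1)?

(stu)(1) = s(t(u(1))). u(1) = 1, then t(1) = 1, then s(1) = 1, so the result is 1.

1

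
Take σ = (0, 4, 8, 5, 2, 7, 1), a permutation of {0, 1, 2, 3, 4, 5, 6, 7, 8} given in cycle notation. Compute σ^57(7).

1

7 lies in the 7-cycle (0, 4, 8, 5, 2, 7, 1).
On a 7-cycle, σ^7 is the identity, so σ^57 = σ^1 there (57 ≡ 1 mod 7).
Stepping 1 place around the cycle: 7 → 1.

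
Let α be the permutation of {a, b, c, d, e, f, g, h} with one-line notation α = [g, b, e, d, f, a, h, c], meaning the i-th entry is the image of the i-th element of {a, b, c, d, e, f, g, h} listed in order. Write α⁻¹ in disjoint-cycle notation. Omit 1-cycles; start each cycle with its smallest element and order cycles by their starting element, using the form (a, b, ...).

(a, f, e, c, h, g)

The cycle decomposition of α is (a, g, h, c, e, f).
The inverse reverses every cycle; in canonical form, α⁻¹ = (a, f, e, c, h, g).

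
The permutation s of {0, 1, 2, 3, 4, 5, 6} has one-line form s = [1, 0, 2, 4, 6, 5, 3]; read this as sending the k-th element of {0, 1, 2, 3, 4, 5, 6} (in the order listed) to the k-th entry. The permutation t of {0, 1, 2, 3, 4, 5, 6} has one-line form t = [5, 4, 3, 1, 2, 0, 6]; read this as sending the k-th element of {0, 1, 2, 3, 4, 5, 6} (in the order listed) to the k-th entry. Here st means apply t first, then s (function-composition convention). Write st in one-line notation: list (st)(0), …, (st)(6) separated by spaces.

For each element, apply t then s: 0 → 5 → 5; 1 → 4 → 6; 2 → 3 → 4; 3 → 1 → 0; 4 → 2 → 2; 5 → 0 → 1; 6 → 6 → 3.
Collecting the images, st = [5 6 4 0 2 1 3].

5 6 4 0 2 1 3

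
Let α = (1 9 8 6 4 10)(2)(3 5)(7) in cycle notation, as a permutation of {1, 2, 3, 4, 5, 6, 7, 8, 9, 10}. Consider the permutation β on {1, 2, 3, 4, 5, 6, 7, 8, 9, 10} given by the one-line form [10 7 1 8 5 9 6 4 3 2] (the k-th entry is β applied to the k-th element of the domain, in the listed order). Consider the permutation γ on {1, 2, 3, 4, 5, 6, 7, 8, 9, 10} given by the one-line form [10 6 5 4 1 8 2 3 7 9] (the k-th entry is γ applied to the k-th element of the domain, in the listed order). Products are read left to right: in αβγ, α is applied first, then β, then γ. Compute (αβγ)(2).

2

Apply the permutations in order: α(2) = 2, then β(2) = 7, then γ(7) = 2. So (αβγ)(2) = 2.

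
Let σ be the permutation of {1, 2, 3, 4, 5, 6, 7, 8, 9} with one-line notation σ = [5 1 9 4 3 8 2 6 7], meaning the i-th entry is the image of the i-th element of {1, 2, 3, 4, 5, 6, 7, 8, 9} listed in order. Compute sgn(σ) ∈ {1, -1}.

1

In disjoint-cycle form the cycle lengths are 6, 2, 1.
A cycle is odd iff its length is even; σ has 2 even-length cycles, so sgn(σ) = (−1)^2 and σ is even.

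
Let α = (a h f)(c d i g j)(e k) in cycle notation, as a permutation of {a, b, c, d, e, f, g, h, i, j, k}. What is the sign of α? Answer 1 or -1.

The cycle lengths are 5, 3, 2, 1.
A cycle of length ℓ contributes ℓ−1 transpositions, so α is a product of 4 + 2 + 1 = 7 transpositions — odd.

-1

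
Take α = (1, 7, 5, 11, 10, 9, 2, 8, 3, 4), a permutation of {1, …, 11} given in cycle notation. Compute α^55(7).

2

7 lies in the 10-cycle (1, 7, 5, 11, 10, 9, 2, 8, 3, 4).
On a 10-cycle, α^10 is the identity, so α^55 = α^5 there (55 ≡ 5 mod 10).
Advancing 5 steps from 7: 7 → 5 → 11 → 10 → 9 → 2.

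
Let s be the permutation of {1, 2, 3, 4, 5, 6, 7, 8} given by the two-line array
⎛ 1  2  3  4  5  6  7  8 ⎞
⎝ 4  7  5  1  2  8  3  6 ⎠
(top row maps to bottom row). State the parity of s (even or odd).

In disjoint-cycle form the cycle lengths are 4, 2, 2.
A cycle is odd iff its length is even; s has 3 even-length cycles, so sgn(s) = (−1)^3 and s is odd.

odd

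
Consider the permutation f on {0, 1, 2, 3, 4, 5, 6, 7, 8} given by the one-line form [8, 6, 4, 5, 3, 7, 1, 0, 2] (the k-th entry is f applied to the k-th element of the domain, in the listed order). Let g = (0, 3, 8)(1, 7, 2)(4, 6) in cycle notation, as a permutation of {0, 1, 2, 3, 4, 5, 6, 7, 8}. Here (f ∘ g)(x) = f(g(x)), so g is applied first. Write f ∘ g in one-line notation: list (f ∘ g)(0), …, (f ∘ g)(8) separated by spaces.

(f ∘ g)(x) = f(g(x)). Computing each image: f(g(0)) = f(3) = 5, f(g(1)) = f(7) = 0, f(g(2)) = f(1) = 6, f(g(3)) = f(8) = 2, f(g(4)) = f(6) = 1, f(g(5)) = f(5) = 7, f(g(6)) = f(4) = 3, f(g(7)) = f(2) = 4, f(g(8)) = f(0) = 8.
Hence f ∘ g = [5 0 6 2 1 7 3 4 8].

5 0 6 2 1 7 3 4 8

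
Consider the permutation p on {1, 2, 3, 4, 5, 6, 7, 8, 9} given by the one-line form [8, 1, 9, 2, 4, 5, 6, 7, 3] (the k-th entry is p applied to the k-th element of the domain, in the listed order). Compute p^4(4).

Tracing 4 → 2 → … returns to 4 after 7 steps, so 4 lies in a 7-cycle (1 8 7 6 5 4 2).
Advancing 4 steps from 4: 4 → 2 → 1 → 8 → 7.

7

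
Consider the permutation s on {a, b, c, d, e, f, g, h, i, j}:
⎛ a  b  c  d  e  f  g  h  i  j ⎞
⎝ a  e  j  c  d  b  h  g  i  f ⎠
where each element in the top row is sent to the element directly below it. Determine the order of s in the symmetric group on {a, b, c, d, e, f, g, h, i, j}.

6

Writing s as disjoint cycles, the cycle lengths are 6, 2, 1, 1.
Since disjoint cycles commute, ord(s) = lcm(6, 2) = 6.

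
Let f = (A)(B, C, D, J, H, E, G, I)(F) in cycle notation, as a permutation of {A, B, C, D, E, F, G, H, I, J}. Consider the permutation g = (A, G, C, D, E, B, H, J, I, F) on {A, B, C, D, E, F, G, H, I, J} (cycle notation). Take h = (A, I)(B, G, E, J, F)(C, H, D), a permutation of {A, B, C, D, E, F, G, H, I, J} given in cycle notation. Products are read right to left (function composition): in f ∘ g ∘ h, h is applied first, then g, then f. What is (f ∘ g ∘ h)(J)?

A

(f ∘ g ∘ h)(J) = f(g(h(J))). h(J) = F, then g(F) = A, then f(A) = A, so the result is A.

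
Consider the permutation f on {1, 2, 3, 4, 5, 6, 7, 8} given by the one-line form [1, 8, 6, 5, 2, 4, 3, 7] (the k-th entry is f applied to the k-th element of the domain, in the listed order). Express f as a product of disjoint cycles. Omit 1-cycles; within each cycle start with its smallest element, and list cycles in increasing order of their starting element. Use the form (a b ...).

Iterating f from 2 gives 2 → 8 → 7 → 3 → 6 → 4 → 5 → 2; that is the 7-cycle (2 8 7 3 6 4 5).
Repeating from the next unused element and collecting all non-trivial cycles gives (2 8 7 3 6 4 5).

(2 8 7 3 6 4 5)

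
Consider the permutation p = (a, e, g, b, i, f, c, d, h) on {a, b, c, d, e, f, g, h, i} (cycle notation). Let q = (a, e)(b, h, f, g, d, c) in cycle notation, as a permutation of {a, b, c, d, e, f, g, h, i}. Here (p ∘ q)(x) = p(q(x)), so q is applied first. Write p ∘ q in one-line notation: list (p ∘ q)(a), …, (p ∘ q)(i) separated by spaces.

(p ∘ q)(x) = p(q(x)). Computing each image: p(q(a)) = p(e) = g, p(q(b)) = p(h) = a, p(q(c)) = p(b) = i, p(q(d)) = p(c) = d, p(q(e)) = p(a) = e, p(q(f)) = p(g) = b, p(q(g)) = p(d) = h, p(q(h)) = p(f) = c, p(q(i)) = p(i) = f.
Hence p ∘ q = [g a i d e b h c f].

g a i d e b h c f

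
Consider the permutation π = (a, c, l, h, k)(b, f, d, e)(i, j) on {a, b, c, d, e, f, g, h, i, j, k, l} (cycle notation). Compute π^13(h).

c

h lies in the 5-cycle (a, c, l, h, k).
On a 5-cycle, π^5 is the identity, so π^13 = π^3 there (13 ≡ 3 mod 5).
Stepping 3 places around the cycle: h → k → a → c.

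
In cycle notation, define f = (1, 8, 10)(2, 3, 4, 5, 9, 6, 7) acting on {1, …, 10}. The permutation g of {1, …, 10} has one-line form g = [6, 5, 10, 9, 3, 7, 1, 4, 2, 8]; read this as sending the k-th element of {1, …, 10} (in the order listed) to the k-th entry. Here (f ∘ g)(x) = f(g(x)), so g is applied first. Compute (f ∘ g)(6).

First apply g: g(6) = 7, then f(7) = 2. Thus (f ∘ g)(6) = 2.

2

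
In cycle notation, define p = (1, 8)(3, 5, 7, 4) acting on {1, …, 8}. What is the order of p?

4

The disjoint cycles have lengths 4, 2, 1, 1.
The order of p is the least common multiple of its cycle lengths: lcm(4, 2) = 4.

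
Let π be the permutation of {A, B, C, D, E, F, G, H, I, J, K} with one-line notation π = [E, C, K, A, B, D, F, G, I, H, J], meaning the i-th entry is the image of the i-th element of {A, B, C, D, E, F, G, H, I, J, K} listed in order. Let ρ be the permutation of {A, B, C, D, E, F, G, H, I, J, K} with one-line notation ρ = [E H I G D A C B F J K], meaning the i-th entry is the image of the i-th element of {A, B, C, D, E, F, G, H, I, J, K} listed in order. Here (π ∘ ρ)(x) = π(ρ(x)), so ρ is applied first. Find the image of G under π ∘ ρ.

(π ∘ ρ)(G) = π(ρ(G)). ρ(G) = C, then π(C) = K. So (π ∘ ρ)(G) = K.

K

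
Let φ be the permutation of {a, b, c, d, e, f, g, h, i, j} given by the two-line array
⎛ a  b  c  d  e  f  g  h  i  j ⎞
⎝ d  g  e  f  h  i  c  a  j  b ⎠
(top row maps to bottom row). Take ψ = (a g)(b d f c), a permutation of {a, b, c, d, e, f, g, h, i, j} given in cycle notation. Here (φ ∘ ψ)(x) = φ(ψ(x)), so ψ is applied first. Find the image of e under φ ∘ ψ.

h

ψ(e) = e, then φ(e) = h; composing gives (φ ∘ ψ)(e) = h.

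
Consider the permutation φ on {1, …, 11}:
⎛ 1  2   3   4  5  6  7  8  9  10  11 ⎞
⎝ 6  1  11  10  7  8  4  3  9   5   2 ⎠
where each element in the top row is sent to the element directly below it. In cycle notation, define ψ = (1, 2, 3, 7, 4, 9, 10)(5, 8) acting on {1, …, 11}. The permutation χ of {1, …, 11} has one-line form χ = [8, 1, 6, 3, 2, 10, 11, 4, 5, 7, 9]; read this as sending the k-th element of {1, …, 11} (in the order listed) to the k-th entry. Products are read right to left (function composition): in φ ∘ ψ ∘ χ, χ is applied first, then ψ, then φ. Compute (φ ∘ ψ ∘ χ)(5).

11

(φ ∘ ψ ∘ χ)(5) = φ(ψ(χ(5))). χ(5) = 2, then ψ(2) = 3, then φ(3) = 11, so the result is 11.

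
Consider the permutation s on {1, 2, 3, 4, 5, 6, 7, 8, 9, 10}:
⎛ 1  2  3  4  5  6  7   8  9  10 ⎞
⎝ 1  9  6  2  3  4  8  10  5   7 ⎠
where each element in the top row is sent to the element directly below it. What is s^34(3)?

9

Tracing 3 → 6 → … returns to 3 after 6 steps, so 3 lies in a 6-cycle (2 9 5 3 6 4).
Powers repeat with period 6 on this cycle, and 34 mod 6 = 4, so s^34(3) = s^4(3).
Stepping 4 places around the cycle: 3 → 6 → 4 → 2 → 9.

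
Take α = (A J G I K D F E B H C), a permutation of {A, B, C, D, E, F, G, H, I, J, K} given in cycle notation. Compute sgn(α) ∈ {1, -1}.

The cycle lengths are 11.
A cycle of length ℓ contributes ℓ−1 transpositions, so α is a product of 10 transpositions — even.

1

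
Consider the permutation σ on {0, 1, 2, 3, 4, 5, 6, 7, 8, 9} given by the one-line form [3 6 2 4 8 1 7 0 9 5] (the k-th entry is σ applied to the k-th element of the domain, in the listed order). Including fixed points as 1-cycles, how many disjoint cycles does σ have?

The cycle decomposition is (0 3 4 8 9 5 1 6 7)(2), which has 2 cycles (counting 1-cycles).

2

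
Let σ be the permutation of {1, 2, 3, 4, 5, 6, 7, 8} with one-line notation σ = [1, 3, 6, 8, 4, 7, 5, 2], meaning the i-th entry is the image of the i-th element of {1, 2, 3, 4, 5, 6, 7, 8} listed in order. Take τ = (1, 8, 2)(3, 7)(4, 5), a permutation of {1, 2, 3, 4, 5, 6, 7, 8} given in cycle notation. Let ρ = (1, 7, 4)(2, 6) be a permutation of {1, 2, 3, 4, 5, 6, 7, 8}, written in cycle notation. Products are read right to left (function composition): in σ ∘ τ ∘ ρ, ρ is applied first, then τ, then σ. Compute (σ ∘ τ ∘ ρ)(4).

2

(σ ∘ τ ∘ ρ)(4) = σ(τ(ρ(4))). ρ(4) = 1, then τ(1) = 8, then σ(8) = 2, so the result is 2.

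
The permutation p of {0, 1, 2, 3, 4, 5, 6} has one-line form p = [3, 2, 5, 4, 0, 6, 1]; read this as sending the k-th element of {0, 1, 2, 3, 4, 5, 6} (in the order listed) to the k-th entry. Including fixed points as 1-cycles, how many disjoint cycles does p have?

The cycle decomposition is (0 3 4)(1 2 5 6), which has 2 cycles (counting 1-cycles).

2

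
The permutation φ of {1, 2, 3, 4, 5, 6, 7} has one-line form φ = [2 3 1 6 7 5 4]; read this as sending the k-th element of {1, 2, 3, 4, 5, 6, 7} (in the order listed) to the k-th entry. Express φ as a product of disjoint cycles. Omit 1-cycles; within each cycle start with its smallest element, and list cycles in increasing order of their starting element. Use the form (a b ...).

(1 2 3)(4 6 5 7)

From 1: 1 → 2 → 3 → 1, closing the cycle (1 2 3).
Continuing from each remaining unvisited element yields (1 2 3)(4 6 5 7).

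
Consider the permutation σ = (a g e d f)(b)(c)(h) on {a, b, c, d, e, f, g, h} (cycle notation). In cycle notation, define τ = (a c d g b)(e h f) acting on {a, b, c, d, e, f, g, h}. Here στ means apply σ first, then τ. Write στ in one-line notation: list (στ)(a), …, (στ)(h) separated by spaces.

(στ)(x) = τ(σ(x)). Computing each image: τ(σ(a)) = τ(g) = b, τ(σ(b)) = τ(b) = a, τ(σ(c)) = τ(c) = d, τ(σ(d)) = τ(f) = e, τ(σ(e)) = τ(d) = g, τ(σ(f)) = τ(a) = c, τ(σ(g)) = τ(e) = h, τ(σ(h)) = τ(h) = f.
Hence στ = [b a d e g c h f].

b a d e g c h f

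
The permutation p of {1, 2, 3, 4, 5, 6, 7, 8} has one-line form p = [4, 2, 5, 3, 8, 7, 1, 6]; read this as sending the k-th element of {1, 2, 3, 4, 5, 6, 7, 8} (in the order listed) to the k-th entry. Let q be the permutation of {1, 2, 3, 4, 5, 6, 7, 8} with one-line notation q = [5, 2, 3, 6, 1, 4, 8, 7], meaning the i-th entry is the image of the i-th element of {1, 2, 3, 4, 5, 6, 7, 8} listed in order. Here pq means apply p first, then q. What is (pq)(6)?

(pq)(6) = q(p(6)). p(6) = 7, then q(7) = 8. So (pq)(6) = 8.

8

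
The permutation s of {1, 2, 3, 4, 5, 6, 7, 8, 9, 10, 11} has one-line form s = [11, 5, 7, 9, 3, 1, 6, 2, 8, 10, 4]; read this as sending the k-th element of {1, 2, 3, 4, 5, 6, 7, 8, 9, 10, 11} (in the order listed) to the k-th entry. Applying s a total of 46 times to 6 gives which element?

2

Tracing 6 → 1 → … returns to 6 after 10 steps, so 6 lies in a 10-cycle (1 11 4 9 8 2 5 3 7 6).
Powers repeat with period 10 on this cycle, and 46 mod 10 = 6, so s^46(6) = s^6(6).
Stepping 6 places around the cycle: 6 → 1 → 11 → 4 → 9 → 8 → 2.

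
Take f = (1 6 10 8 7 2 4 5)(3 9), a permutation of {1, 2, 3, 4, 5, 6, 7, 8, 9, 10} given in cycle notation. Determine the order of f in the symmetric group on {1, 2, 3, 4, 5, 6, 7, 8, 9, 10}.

8

The disjoint cycles have lengths 8, 2.
The order of f is the least common multiple of its cycle lengths: lcm(8, 2) = 8.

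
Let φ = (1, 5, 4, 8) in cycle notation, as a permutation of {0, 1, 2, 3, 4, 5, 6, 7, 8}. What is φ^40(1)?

1

1 lies in the 4-cycle (1, 5, 4, 8).
Powers repeat with period 4 on this cycle, and 40 mod 4 = 0, so φ^40(1) = φ^0(1).
So φ^40(1) = 1.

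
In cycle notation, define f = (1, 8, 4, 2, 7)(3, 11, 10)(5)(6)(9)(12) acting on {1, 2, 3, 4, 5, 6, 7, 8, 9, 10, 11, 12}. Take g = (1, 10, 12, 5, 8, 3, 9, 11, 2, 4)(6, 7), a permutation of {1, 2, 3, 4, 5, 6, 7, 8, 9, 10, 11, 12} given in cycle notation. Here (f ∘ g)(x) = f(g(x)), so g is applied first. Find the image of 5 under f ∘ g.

4

First apply g: g(5) = 8, then f(8) = 4. Thus (f ∘ g)(5) = 4.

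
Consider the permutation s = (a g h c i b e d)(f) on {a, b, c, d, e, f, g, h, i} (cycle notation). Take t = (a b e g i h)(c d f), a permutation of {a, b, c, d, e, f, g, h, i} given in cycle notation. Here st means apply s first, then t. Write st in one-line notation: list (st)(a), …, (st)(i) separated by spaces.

i g h b f c a d e

For each element, apply s then t: a → g → i; b → e → g; c → i → h; d → a → b; e → d → f; f → f → c; g → h → a; h → c → d; i → b → e.
So st in one-line form is i g h b f c a d e.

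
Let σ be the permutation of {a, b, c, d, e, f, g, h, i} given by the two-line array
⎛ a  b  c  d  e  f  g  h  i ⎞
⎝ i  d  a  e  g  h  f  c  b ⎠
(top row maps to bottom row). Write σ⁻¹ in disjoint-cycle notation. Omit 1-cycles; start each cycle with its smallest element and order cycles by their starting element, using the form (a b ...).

(a c h f g e d b i)

First write σ in disjoint cycles: (a i b d e g f h c).
The inverse reverses every cycle; in canonical form, σ⁻¹ = (a c h f g e d b i).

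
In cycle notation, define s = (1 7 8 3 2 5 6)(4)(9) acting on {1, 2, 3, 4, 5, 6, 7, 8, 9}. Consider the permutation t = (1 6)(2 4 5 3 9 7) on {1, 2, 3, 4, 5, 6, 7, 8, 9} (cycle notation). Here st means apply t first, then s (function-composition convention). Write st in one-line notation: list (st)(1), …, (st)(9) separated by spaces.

1 4 9 6 2 7 5 3 8

Chase each element through t then s: 1 → 6 → 1; 2 → 4 → 4; 3 → 9 → 9; 4 → 5 → 6; 5 → 3 → 2; 6 → 1 → 7; 7 → 2 → 5; 8 → 8 → 3; 9 → 7 → 8.
So st in one-line form is 1 4 9 6 2 7 5 3 8.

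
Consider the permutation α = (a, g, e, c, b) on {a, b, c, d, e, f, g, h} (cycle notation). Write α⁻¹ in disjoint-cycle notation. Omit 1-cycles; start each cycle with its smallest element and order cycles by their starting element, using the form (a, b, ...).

(a, b, c, e, g)

The inverse reverses each cycle.
Reversing each cycle of α and rotating so the smallest element leads gives (a, b, c, e, g).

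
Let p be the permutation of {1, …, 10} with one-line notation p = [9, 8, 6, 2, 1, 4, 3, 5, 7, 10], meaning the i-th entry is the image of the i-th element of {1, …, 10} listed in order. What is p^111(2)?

Tracing 2 → 8 → … returns to 2 after 9 steps, so 2 lies in a 9-cycle (1, 9, 7, 3, 6, 4, 2, 8, 5).
Powers repeat with period 9 on this cycle, and 111 mod 9 = 3, so p^111(2) = p^3(2).
Advancing 3 steps from 2: 2 → 8 → 5 → 1.

1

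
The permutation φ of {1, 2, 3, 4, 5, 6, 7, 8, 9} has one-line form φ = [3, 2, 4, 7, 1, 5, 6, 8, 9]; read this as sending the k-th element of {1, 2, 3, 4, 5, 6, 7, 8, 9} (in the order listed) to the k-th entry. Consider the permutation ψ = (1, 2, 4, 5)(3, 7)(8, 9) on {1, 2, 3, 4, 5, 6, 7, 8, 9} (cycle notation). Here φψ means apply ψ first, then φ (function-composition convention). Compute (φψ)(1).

ψ(1) = 2, then φ(2) = 2; composing gives (φψ)(1) = 2.

2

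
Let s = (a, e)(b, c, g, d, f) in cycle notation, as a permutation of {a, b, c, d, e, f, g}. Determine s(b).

In the cycle (b, c, g, d, f), b is followed by c, so s(b) = c.

c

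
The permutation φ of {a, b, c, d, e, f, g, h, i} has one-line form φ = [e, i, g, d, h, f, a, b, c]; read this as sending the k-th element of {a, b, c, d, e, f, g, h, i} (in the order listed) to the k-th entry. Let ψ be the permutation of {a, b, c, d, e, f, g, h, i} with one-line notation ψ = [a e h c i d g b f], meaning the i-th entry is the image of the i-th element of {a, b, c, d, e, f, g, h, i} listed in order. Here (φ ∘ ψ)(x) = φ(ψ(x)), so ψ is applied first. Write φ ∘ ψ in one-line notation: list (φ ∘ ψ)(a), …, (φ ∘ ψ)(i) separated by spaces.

e h b g c d a i f

(φ ∘ ψ)(x) = φ(ψ(x)). Computing each image: φ(ψ(a)) = φ(a) = e, φ(ψ(b)) = φ(e) = h, φ(ψ(c)) = φ(h) = b, φ(ψ(d)) = φ(c) = g, φ(ψ(e)) = φ(i) = c, φ(ψ(f)) = φ(d) = d, φ(ψ(g)) = φ(g) = a, φ(ψ(h)) = φ(b) = i, φ(ψ(i)) = φ(f) = f.
Hence φ ∘ ψ = [e h b g c d a i f].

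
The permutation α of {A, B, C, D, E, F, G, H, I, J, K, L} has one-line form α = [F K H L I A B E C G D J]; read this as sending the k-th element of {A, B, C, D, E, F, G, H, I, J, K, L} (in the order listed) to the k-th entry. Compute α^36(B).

Tracing B → K → … returns to B after 6 steps, so B lies in a 6-cycle (B, K, D, L, J, G).
Powers repeat with period 6 on this cycle, and 36 mod 6 = 0, so α^36(B) = α^0(B).
So α^36(B) = B.

B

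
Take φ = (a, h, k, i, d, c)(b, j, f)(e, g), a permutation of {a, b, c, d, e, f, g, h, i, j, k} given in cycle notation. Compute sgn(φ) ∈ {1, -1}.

The cycle lengths are 6, 3, 2.
A cycle is odd iff its length is even; φ has 2 even-length cycles, so sgn(φ) = (−1)^2 and φ is even.

1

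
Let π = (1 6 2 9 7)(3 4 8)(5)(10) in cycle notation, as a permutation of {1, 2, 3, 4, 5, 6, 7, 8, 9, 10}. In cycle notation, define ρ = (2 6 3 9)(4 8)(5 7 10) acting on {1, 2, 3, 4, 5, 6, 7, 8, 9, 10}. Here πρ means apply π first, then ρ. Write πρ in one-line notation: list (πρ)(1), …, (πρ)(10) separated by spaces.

Chase each element through π then ρ: 1 → 6 → 3; 2 → 9 → 2; 3 → 4 → 8; 4 → 8 → 4; 5 → 5 → 7; 6 → 2 → 6; 7 → 1 → 1; 8 → 3 → 9; 9 → 7 → 10; 10 → 10 → 5.
So πρ in one-line form is 3 2 8 4 7 6 1 9 10 5.

3 2 8 4 7 6 1 9 10 5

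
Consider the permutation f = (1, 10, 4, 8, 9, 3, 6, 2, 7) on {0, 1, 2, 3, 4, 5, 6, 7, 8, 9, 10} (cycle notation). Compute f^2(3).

3 lies in the 9-cycle (1, 10, 4, 8, 9, 3, 6, 2, 7).
Advancing 2 steps from 3: 3 → 6 → 2.

2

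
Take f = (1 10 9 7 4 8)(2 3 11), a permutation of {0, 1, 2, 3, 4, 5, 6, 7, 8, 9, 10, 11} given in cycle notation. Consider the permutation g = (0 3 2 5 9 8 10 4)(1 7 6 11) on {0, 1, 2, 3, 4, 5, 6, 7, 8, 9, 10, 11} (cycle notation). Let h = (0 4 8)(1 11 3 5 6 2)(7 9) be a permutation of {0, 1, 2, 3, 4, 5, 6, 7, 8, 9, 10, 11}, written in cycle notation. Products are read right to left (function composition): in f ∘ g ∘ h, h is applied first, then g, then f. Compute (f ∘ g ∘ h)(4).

(f ∘ g ∘ h)(4) = f(g(h(4))). h(4) = 8, then g(8) = 10, then f(10) = 9, so the result is 9.

9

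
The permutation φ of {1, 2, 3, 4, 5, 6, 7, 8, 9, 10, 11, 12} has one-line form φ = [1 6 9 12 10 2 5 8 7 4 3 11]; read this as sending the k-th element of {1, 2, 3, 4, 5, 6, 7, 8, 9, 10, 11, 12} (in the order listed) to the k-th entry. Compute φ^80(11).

Tracing 11 → 3 → … returns to 11 after 8 steps, so 11 lies in an 8-cycle (3, 9, 7, 5, 10, 4, 12, 11).
Powers repeat with period 8 on this cycle, and 80 mod 8 = 0, so φ^80(11) = φ^0(11).
So φ^80(11) = 11.

11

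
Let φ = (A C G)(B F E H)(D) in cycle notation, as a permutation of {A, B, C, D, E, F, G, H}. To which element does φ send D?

D

The 1-cycle (D) fixes D, so φ(D) = D.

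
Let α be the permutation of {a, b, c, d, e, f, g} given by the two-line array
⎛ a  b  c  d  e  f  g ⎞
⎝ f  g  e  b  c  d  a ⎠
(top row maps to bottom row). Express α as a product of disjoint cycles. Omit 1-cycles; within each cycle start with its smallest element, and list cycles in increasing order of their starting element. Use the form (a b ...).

From a: a → f → d → b → g → a, closing the cycle (a f d b g).
Repeating from the next unused element and collecting all non-trivial cycles gives (a f d b g)(c e).

(a f d b g)(c e)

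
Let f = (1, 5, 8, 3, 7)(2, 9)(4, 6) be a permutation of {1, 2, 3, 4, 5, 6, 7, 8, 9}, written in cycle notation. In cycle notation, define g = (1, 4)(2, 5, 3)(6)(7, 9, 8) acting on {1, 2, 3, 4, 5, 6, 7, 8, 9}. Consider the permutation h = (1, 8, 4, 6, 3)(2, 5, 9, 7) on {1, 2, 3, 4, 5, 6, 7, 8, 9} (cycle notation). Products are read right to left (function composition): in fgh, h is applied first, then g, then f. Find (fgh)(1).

1

Chase 1: h(1) = 8; g(8) = 7; f(7) = 1. Hence (fgh)(1) = 1.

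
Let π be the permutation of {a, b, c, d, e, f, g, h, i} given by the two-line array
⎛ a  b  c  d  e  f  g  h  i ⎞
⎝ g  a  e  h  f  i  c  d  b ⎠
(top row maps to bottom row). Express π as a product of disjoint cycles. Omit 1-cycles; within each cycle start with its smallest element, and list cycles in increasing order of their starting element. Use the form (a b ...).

(a g c e f i b)(d h)

Iterating π from a gives a → g → c → e → f → i → b → a; that is the 7-cycle (a g c e f i b).
Repeating from the next unused element and collecting all non-trivial cycles gives (a g c e f i b)(d h).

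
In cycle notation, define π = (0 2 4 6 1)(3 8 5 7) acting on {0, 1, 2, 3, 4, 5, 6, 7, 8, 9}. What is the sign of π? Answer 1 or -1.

The cycle lengths are 5, 4, 1.
A cycle of length ℓ contributes ℓ−1 transpositions, so π is a product of 4 + 3 = 7 transpositions — odd.

-1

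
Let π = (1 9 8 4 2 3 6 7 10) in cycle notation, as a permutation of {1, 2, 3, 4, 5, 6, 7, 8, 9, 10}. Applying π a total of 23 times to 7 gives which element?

4

7 lies in the 9-cycle (1 9 8 4 2 3 6 7 10).
Since the cycle has length 9, π^23 acts on it the same as π^5 (23 mod 9 = 5).
Advancing 5 steps from 7: 7 → 10 → 1 → 9 → 8 → 4.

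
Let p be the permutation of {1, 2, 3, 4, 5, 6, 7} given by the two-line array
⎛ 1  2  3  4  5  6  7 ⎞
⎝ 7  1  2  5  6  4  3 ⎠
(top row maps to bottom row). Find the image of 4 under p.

The entry below 4 in the array is 5, so p(4) = 5.

5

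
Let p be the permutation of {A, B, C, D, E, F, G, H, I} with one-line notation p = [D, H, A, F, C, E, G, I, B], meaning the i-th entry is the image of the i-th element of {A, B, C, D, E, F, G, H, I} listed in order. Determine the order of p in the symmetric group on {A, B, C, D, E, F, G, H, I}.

The disjoint-cycle form of p has cycle lengths 5, 3, 1.
The order of p is the least common multiple of its cycle lengths: lcm(5, 3) = 15.

15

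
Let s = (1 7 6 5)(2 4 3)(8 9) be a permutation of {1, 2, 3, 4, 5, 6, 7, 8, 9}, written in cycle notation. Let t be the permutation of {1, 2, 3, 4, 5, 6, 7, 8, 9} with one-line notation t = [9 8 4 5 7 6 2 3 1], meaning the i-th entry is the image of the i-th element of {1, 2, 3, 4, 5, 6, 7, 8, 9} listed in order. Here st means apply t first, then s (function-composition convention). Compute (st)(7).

First apply t: t(7) = 2, then s(2) = 4. Thus (st)(7) = 4.

4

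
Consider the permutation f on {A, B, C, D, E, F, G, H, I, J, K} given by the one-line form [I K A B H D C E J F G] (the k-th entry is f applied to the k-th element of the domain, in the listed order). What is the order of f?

18

Writing f as disjoint cycles, the cycle lengths are 9, 2.
Since disjoint cycles commute, ord(f) = lcm(9, 2) = 18.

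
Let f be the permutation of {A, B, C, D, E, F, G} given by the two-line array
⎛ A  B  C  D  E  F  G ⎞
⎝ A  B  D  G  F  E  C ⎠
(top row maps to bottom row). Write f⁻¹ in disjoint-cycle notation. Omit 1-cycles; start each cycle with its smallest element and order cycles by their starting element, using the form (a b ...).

First write f in disjoint cycles: (C D G)(E F).
Reversing each cycle (and rotating so the smallest element leads) gives f⁻¹ = (C G D)(E F).

(C G D)(E F)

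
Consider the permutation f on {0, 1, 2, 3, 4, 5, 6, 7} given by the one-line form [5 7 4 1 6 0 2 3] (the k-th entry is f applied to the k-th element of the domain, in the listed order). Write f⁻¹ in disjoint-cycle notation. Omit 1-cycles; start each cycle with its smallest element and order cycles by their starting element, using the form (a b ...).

First write f in disjoint cycles: (0 5)(1 7 3)(2 4 6).
Reversing each cycle (and rotating so the smallest element leads) gives f⁻¹ = (0 5)(1 3 7)(2 6 4).

(0 5)(1 3 7)(2 6 4)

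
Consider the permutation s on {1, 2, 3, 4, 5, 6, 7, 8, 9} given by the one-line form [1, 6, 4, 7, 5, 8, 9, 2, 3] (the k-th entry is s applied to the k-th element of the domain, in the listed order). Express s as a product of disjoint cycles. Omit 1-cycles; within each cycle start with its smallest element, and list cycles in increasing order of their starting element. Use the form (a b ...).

From 2: 2 → 6 → 8 → 2, closing the cycle (2 6 8).
Continuing from each remaining unvisited element yields (2 6 8)(3 4 7 9).

(2 6 8)(3 4 7 9)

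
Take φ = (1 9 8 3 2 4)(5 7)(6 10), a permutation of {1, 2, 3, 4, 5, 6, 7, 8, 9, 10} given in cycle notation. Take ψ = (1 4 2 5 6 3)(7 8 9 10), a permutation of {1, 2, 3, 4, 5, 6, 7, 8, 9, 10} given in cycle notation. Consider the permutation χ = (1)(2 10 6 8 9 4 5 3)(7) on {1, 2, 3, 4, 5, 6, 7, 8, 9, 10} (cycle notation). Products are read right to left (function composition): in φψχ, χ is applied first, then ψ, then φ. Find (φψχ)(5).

(φψχ)(5) = φ(ψ(χ(5))). χ(5) = 3, then ψ(3) = 1, then φ(1) = 9, so the result is 9.

9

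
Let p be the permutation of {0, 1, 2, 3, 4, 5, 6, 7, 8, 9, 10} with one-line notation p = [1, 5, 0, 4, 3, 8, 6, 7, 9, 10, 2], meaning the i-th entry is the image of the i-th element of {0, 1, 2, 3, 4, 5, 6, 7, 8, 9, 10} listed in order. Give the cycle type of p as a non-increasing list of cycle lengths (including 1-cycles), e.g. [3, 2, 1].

The disjoint cycles are (0 1 5 8 9 10 2)(3 4)(6)(7), with lengths 7, 2, 1, 1 in non-increasing order.

[7, 2, 1, 1]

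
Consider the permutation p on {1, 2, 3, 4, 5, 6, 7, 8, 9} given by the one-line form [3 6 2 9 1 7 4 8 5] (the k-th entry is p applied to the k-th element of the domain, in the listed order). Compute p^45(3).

9

Tracing 3 → 2 → … returns to 3 after 8 steps, so 3 lies in an 8-cycle (1 3 2 6 7 4 9 5).
Powers repeat with period 8 on this cycle, and 45 mod 8 = 5, so p^45(3) = p^5(3).
Advancing 5 steps from 3: 3 → 2 → 6 → 7 → 4 → 9.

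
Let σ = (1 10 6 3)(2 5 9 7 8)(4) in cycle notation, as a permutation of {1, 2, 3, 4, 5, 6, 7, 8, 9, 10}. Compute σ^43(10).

1

10 lies in the 4-cycle (1 10 6 3).
Since the cycle has length 4, σ^43 acts on it the same as σ^3 (43 mod 4 = 3).
Advancing 3 steps from 10: 10 → 6 → 3 → 1.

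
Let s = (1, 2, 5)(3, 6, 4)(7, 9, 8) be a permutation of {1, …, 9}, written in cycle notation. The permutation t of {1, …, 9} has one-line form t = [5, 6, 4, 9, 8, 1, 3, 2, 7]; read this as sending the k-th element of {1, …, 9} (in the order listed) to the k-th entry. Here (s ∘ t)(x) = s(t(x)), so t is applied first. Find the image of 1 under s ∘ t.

(s ∘ t)(1) = s(t(1)). t(1) = 5, then s(5) = 1. So (s ∘ t)(1) = 1.

1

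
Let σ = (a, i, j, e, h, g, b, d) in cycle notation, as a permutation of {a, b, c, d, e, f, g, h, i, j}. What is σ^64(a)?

a

a lies in the 8-cycle (a, i, j, e, h, g, b, d).
On an 8-cycle, σ^8 is the identity, so σ^64 = σ^0 there (64 ≡ 0 mod 8).
So σ^64(a) = a.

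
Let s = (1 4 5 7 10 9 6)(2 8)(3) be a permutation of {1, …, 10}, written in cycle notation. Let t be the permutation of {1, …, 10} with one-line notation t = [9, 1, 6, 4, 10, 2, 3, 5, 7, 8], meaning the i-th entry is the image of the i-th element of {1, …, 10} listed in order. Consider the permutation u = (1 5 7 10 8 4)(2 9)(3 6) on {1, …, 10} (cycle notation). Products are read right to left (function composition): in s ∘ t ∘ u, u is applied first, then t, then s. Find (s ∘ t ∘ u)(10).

7

Apply the permutations in order: u(10) = 8, then t(8) = 5, then s(5) = 7. So (s ∘ t ∘ u)(10) = 7.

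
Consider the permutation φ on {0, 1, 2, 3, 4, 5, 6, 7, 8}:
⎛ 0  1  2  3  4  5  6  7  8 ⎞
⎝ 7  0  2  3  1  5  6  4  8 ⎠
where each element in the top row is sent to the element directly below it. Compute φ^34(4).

0

Tracing 4 → 1 → … returns to 4 after 4 steps, so 4 lies in a 4-cycle (0, 7, 4, 1).
Since the cycle has length 4, φ^34 acts on it the same as φ^2 (34 mod 4 = 2).
Stepping 2 places around the cycle: 4 → 1 → 0.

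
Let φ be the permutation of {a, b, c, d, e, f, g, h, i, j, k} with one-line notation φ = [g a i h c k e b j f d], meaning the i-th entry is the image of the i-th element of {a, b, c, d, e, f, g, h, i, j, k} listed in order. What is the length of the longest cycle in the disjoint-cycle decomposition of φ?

Decomposing into disjoint cycles gives (a, g, e, c, i, j, f, k, d, h, b); the longest has length 11.

11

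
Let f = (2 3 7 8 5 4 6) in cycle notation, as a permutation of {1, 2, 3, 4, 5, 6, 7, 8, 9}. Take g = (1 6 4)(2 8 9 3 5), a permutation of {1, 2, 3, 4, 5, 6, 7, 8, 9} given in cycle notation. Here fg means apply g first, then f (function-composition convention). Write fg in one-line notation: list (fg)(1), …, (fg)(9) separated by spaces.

2 5 4 1 3 6 8 9 7

For each element, apply g then f: 1 → 6 → 2; 2 → 8 → 5; 3 → 5 → 4; 4 → 1 → 1; 5 → 2 → 3; 6 → 4 → 6; 7 → 7 → 8; 8 → 9 → 9; 9 → 3 → 7.
So fg in one-line form is 2 5 4 1 3 6 8 9 7.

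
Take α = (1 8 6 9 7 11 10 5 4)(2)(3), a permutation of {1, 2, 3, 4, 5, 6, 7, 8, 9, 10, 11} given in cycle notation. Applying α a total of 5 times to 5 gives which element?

9

5 lies in the 9-cycle (1 8 6 9 7 11 10 5 4).
Advancing 5 steps from 5: 5 → 4 → 1 → 8 → 6 → 9.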